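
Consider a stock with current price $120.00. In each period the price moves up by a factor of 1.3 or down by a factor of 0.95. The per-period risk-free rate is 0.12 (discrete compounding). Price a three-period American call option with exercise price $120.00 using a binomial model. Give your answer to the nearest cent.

$36.24

Risk-neutral probability p = (1 + 0.12 − 0.95)/(1.3 − 0.95) = 0.1700/0.3500 = 0.4857
Terminal stock prices: S_uuu = 263.6, S_uud = 192.7, S_udd = 140.8, S_ddd = 102.9
Terminal payoffs (S − K): max(143.6, 0) = 143.6, max(72.66, 0) = 72.66, max(20.79, 0) = 20.79, max(-17.12, 0) = 0
Node uu (S = 202.8): continuation = 1/1.12·[0.4857·143.6400 + 0.5143·72.6600] = 95.6571; exercise value = 82.8000 ≤ continuation, so V_uu = 95.6571
Node ud (S = 148.2): continuation = 1/1.12·[0.4857·72.6600 + 0.5143·20.7900] = 41.0571; exercise value = 28.2000 ≤ continuation, so V_ud = 41.0571
Node dd (S = 108.3): continuation = 1/1.12·[0.4857·20.7900 + 0.5143·0.0000] = 9.0161; exercise value = 0.0000 ≤ continuation, so V_dd = 9.0161
Node u (S = 156): continuation = 1/1.12·[0.4857·95.6571 + 0.5143·41.0571] = 60.3367; exercise value = 36.0000 ≤ continuation, so V_u = 60.3367
Node d (S = 114): continuation = 1/1.12·[0.4857·41.0571 + 0.5143·9.0161] = 21.9454; exercise value = 0.0000 ≤ continuation, so V_d = 21.9454
Node 0 (S = 120): continuation = 1/1.12·[0.4857·60.3367 + 0.5143·21.9454] = 36.2434; exercise value = 0.0000 ≤ continuation, so V_0 = 36.2434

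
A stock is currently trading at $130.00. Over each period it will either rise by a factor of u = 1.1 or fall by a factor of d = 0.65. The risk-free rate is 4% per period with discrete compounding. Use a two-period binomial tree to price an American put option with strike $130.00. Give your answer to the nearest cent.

Risk-neutral probability p = (1 + 0.04 − 0.65)/(1.1 − 0.65) = 0.3900/0.4500 = 0.8667
Terminal stock prices: S_uu = 157.3, S_ud = 92.95, S_dd = 54.93
Terminal payoffs (K − S): max(-27.3, 0) = 0, max(37.05, 0) = 37.05, max(75.07, 0) = 75.07
Node u (S = 143): continuation = 1/1.04·[0.8667·0.0000 + 0.1333·37.0500] = 4.7500; exercise value = 0.0000 ≤ continuation, so V_u = 4.7500
Node d (S = 84.5): continuation = 1/1.04·[0.8667·37.0500 + 0.1333·75.0750] = 40.5000; exercise value = 45.5000 > continuation, so V_d = 45.5000 (exercise)
Node 0 (S = 130): continuation = 1/1.04·[0.8667·4.7500 + 0.1333·45.5000] = 9.7917; exercise value = 0.0000 ≤ continuation, so V_0 = 9.7917

$9.79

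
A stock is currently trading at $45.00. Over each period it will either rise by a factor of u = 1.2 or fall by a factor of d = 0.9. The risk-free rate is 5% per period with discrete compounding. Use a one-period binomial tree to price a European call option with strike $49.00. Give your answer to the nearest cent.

Risk-neutral probability p = (1 + 0.05 − 0.9)/(1.2 − 0.9) = 0.1500/0.3000 = 0.5000
Terminal stock prices: S_u = 54, S_d = 40.5
Terminal payoffs (S − K): max(5, 0) = 5, max(-8.5, 0) = 0
Node 0 (S = 45): V_0 = 1/1.05·[0.5000·5.0000 + 0.5000·0.0000] = 2.3810

$2.38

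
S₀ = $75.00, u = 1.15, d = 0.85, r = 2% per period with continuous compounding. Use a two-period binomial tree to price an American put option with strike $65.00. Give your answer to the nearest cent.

$1.94

Risk-neutral probability p = (e^0.02 − 0.85)/(1.15 − 0.85) = 0.1702/0.3000 = 0.5673
Terminal stock prices: S_uu = 99.19, S_ud = 73.31, S_dd = 54.19
Terminal payoffs (K − S): max(-34.19, 0) = 0, max(-8.312, 0) = 0, max(10.81, 0) = 10.81
Node u (S = 86.25): continuation = e^(−0.02)·[0.5673·0.0000 + 0.4327·0.0000] = 0.0000; exercise value = 0.0000 ≤ continuation, so V_u = 0.0000
Node d (S = 63.75): continuation = e^(−0.02)·[0.5673·0.0000 + 0.4327·10.8125] = 4.5855; exercise value = 1.2500 ≤ continuation, so V_d = 4.5855
Node 0 (S = 75): continuation = e^(−0.02)·[0.5673·0.0000 + 0.4327·4.5855] = 1.9447; exercise value = 0.0000 ≤ continuation, so V_0 = 1.9447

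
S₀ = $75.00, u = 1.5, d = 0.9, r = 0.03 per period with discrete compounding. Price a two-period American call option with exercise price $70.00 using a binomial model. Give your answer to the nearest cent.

$14.37

Risk-neutral probability p = (1 + 0.03 − 0.9)/(1.5 − 0.9) = 0.1300/0.6000 = 0.2167
Terminal stock prices: S_uu = 168.8, S_ud = 101.2, S_dd = 60.75
Terminal payoffs (S − K): max(98.75, 0) = 98.75, max(31.25, 0) = 31.25, max(-9.25, 0) = 0
Node u (S = 112.5): continuation = 1/1.03·[0.2167·98.7500 + 0.7833·31.2500] = 44.5388; exercise value = 42.5000 ≤ continuation, so V_u = 44.5388
Node d (S = 67.5): continuation = 1/1.03·[0.2167·31.2500 + 0.7833·0.0000] = 6.5736; exercise value = 0.0000 ≤ continuation, so V_d = 6.5736
Node 0 (S = 75): continuation = 1/1.03·[0.2167·44.5388 + 0.7833·6.5736] = 14.3684; exercise value = 5.0000 ≤ continuation, so V_0 = 14.3684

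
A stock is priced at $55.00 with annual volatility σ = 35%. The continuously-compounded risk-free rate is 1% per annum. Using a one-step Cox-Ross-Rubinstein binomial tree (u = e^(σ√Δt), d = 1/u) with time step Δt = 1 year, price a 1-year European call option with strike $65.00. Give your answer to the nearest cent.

CRR parameters: u = e^(σ√Δt) = e^(0.35·√1) = 1.4191, d = 1/u = 0.7047
Per-period rate: rΔt = 0.01·1 = 0.01, so R = e^0.01 = 1.0101
Risk-neutral probability p = (e^0.01 − 0.7047)/(1.4191 − 0.7047) = 0.3054/0.7144 = 0.4275
Terminal stock prices: S_u = 78.05, S_d = 38.76
Terminal payoffs (S − K): max(13.05, 0) = 13.05, max(-26.24, 0) = 0
Node 0 (S = 55): V_0 = e^(−0.01)·[0.4275·13.0487 + 0.5725·0.0000] = 5.5222

$5.52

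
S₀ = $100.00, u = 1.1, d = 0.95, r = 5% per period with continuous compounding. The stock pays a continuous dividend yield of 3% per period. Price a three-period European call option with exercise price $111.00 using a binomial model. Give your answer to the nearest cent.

Per-period risk-free factor R = e^0.05 = 1.0513; dividend-adjusted growth = e^(0.05−0.03) = 1.0202.
Risk-neutral probability p = (1.0202 − 0.95)/(1.1 − 0.95) = 0.0702/0.1500 = 0.4680
Terminal stock prices: S_uuu = 133.1, S_uud = 115, S_udd = 99.28, S_ddd = 85.74
Terminal payoffs (S − K): max(22.1, 0) = 22.1, max(3.95, 0) = 3.95, max(-11.72, 0) = 0, max(-25.26, 0) = 0
Node uu (S = 121): V_uu = e^(−0.05)·[0.4680·22.1000 + 0.5320·3.9500] = 11.8374
Node ud (S = 104.5): V_ud = e^(−0.05)·[0.4680·3.9500 + 0.5320·0.0000] = 1.7585
Node dd (S = 90.25): V_dd = e^(−0.05)·[0.4680·0.0000 + 0.5320·0.0000] = 0.0000
Node u (S = 110): V_u = e^(−0.05)·[0.4680·11.8374 + 0.5320·1.7585] = 6.1597
Node d (S = 95): V_d = e^(−0.05)·[0.4680·1.7585 + 0.5320·0.0000] = 0.7828
Node 0 (S = 100): V_0 = e^(−0.05)·[0.4680·6.1597 + 0.5320·0.7828] = 3.1384

$3.14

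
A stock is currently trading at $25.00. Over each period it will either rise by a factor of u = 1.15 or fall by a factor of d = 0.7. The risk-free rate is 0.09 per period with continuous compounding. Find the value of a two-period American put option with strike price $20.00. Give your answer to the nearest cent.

Risk-neutral probability p = (e^0.09 − 0.7)/(1.15 − 0.7) = 0.3942/0.4500 = 0.8759
Terminal stock prices: S_uu = 33.06, S_ud = 20.12, S_dd = 12.25
Terminal payoffs (K − S): max(-13.06, 0) = 0, max(-0.125, 0) = 0, max(7.75, 0) = 7.75
Node u (S = 28.75): continuation = e^(−0.09)·[0.8759·0.0000 + 0.1241·0.0000] = 0.0000; exercise value = 0.0000 ≤ continuation, so V_u = 0.0000
Node d (S = 17.5): continuation = e^(−0.09)·[0.8759·0.0000 + 0.1241·7.7500] = 0.8787; exercise value = 2.5000 > continuation, so V_d = 2.5000 (exercise)
Node 0 (S = 25): continuation = e^(−0.09)·[0.8759·0.0000 + 0.1241·2.5000] = 0.2834; exercise value = 0.0000 ≤ continuation, so V_0 = 0.2834

$0.28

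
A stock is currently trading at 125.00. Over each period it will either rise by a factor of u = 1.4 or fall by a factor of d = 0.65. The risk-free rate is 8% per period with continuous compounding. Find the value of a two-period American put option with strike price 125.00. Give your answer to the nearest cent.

Risk-neutral probability p = (e^0.08 − 0.65)/(1.4 − 0.65) = 0.4333/0.7500 = 0.5777
Terminal stock prices: S_uu = 245, S_ud = 113.8, S_dd = 52.81
Terminal payoffs (K − S): max(-120, 0) = 0, max(11.25, 0) = 11.25, max(72.19, 0) = 72.19
Node u (S = 175): continuation = e^(−0.08)·[0.5777·0.0000 + 0.4223·11.2500] = 4.3854; exercise value = 0.0000 ≤ continuation, so V_u = 4.3854
Node d (S = 81.25): continuation = e^(−0.08)·[0.5777·11.2500 + 0.4223·72.1875] = 34.1395; exercise value = 43.7500 > continuation, so V_d = 43.7500 (exercise)
Node 0 (S = 125): continuation = e^(−0.08)·[0.5777·4.3854 + 0.4223·43.7500] = 19.3933; exercise value = 0.0000 ≤ continuation, so V_0 = 19.3933

19.39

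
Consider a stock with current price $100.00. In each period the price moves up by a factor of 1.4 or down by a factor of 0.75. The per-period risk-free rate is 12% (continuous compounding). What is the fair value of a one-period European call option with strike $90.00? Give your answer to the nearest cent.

Risk-neutral probability p = (e^0.12 − 0.75)/(1.4 − 0.75) = 0.3775/0.6500 = 0.5808
Terminal stock prices: S_u = 140, S_d = 75
Terminal payoffs (S − K): max(50, 0) = 50, max(-15, 0) = 0
Node 0 (S = 100): V_0 = e^(−0.12)·[0.5808·50.0000 + 0.4192·0.0000] = 25.7546

$25.75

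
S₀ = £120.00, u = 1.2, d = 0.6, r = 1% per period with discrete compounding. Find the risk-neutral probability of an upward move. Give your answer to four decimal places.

p = 0.6833

Risk-neutral probability p = (1 + 0.01 − 0.6)/(1.2 − 0.6) = 0.4100/0.6000 = 0.6833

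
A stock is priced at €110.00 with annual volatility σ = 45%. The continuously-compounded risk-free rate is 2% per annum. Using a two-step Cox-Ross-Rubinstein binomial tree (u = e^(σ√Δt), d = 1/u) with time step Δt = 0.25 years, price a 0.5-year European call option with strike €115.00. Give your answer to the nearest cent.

CRR parameters: u = e^(σ√Δt) = e^(0.45·√0.25) = 1.2523, d = 1/u = 0.7985
Per-period rate: rΔt = 0.02·0.25 = 0.005, so R = e^0.005 = 1.0050
Risk-neutral probability p = (e^0.005 − 0.7985)/(1.2523 − 0.7985) = 0.2065/0.4538 = 0.4550
Terminal stock prices: S_uu = 172.5, S_ud = 110, S_dd = 70.14
Terminal payoffs (S − K): max(57.51, 0) = 57.51, max(-5, 0) = 0, max(-44.86, 0) = 0
Node u (S = 137.8): V_u = e^(−0.005)·[0.4550·57.5143 + 0.5450·0.0000] = 26.0403
Node d (S = 87.84): V_d = e^(−0.005)·[0.4550·0.0000 + 0.5450·0.0000] = 0.0000
Node 0 (S = 110): V_0 = e^(−0.005)·[0.4550·26.0403 + 0.5450·0.0000] = 11.7901

€11.79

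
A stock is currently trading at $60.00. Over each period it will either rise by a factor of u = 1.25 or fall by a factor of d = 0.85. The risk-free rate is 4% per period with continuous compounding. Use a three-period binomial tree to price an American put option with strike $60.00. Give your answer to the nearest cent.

Risk-neutral probability p = (e^0.04 − 0.85)/(1.25 − 0.85) = 0.1908/0.4000 = 0.4770
Terminal stock prices: S_uuu = 117.2, S_uud = 79.69, S_udd = 54.19, S_ddd = 36.85
Terminal payoffs (K − S): max(-57.19, 0) = 0, max(-19.69, 0) = 0, max(5.813, 0) = 5.813, max(23.15, 0) = 23.15
Node uu (S = 93.75): continuation = e^(−0.04)·[0.4770·0.0000 + 0.5230·0.0000] = 0.0000; exercise value = 0.0000 ≤ continuation, so V_uu = 0.0000
Node ud (S = 63.75): continuation = e^(−0.04)·[0.4770·0.0000 + 0.5230·5.8125] = 2.9206; exercise value = 0.0000 ≤ continuation, so V_ud = 2.9206
Node dd (S = 43.35): continuation = e^(−0.04)·[0.4770·5.8125 + 0.5230·23.1525] = 14.2974; exercise value = 16.6500 > continuation, so V_dd = 16.6500 (exercise)
Node u (S = 75): continuation = e^(−0.04)·[0.4770·0.0000 + 0.5230·2.9206] = 1.4675; exercise value = 0.0000 ≤ continuation, so V_u = 1.4675
Node d (S = 51): continuation = e^(−0.04)·[0.4770·2.9206 + 0.5230·16.6500] = 9.7046; exercise value = 9.0000 ≤ continuation, so V_d = 9.7046
Node 0 (S = 60): continuation = e^(−0.04)·[0.4770·1.4675 + 0.5230·9.7046] = 5.5489; exercise value = 0.0000 ≤ continuation, so V_0 = 5.5489

$5.55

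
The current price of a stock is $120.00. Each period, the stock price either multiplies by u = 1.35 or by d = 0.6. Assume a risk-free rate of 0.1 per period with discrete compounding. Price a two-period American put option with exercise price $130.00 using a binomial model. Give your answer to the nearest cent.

Risk-neutral probability p = (1 + 0.1 − 0.6)/(1.35 − 0.6) = 0.5000/0.7500 = 0.6667
Terminal stock prices: S_uu = 218.7, S_ud = 97.2, S_dd = 43.2
Terminal payoffs (K − S): max(-88.7, 0) = 0, max(32.8, 0) = 32.8, max(86.8, 0) = 86.8
Node u (S = 162): continuation = 1/1.1·[0.6667·0.0000 + 0.3333·32.8000] = 9.9394; exercise value = 0.0000 ≤ continuation, so V_u = 9.9394
Node d (S = 72): continuation = 1/1.1·[0.6667·32.8000 + 0.3333·86.8000] = 46.1818; exercise value = 58.0000 > continuation, so V_d = 58.0000 (exercise)
Node 0 (S = 120): continuation = 1/1.1·[0.6667·9.9394 + 0.3333·58.0000] = 23.5996; exercise value = 10.0000 ≤ continuation, so V_0 = 23.5996

$23.60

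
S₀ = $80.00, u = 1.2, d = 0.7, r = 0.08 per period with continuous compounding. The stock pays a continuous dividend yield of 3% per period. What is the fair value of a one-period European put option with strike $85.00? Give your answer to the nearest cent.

$7.96

Per-period risk-free factor R = e^0.08 = 1.0833; dividend-adjusted growth = e^(0.08−0.03) = 1.0513.
Risk-neutral probability p = (1.0513 − 0.7)/(1.2 − 0.7) = 0.3513/0.5000 = 0.7025
Terminal stock prices: S_u = 96, S_d = 56
Terminal payoffs (K − S): max(-11, 0) = 0, max(29, 0) = 29
Node 0 (S = 80): V_0 = e^(−0.08)·[0.7025·0.0000 + 0.2975·29.0000] = 7.9631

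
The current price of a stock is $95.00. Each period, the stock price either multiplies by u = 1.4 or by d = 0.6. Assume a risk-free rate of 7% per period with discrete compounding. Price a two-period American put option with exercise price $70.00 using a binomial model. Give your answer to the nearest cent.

Risk-neutral probability p = (1 + 0.07 − 0.6)/(1.4 − 0.6) = 0.4700/0.8000 = 0.5875
Terminal stock prices: S_uu = 186.2, S_ud = 79.8, S_dd = 34.2
Terminal payoffs (K − S): max(-116.2, 0) = 0, max(-9.8, 0) = 0, max(35.8, 0) = 35.8
Node u (S = 133): continuation = 1/1.07·[0.5875·0.0000 + 0.4125·0.0000] = 0.0000; exercise value = 0.0000 ≤ continuation, so V_u = 0.0000
Node d (S = 57): continuation = 1/1.07·[0.5875·0.0000 + 0.4125·35.8000] = 13.8014; exercise value = 13.0000 ≤ continuation, so V_d = 13.8014
Node 0 (S = 95): continuation = 1/1.07·[0.5875·0.0000 + 0.4125·13.8014] = 5.3206; exercise value = 0.0000 ≤ continuation, so V_0 = 5.3206

$5.32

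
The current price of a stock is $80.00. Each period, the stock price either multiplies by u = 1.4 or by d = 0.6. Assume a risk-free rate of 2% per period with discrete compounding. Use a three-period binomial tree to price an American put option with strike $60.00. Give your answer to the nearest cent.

$11.16

Risk-neutral probability p = (1 + 0.02 − 0.6)/(1.4 − 0.6) = 0.4200/0.8000 = 0.5250
Terminal stock prices: S_uuu = 219.5, S_uud = 94.08, S_udd = 40.32, S_ddd = 17.28
Terminal payoffs (K − S): max(-159.5, 0) = 0, max(-34.08, 0) = 0, max(19.68, 0) = 19.68, max(42.72, 0) = 42.72
Node uu (S = 156.8): continuation = 1/1.02·[0.5250·0.0000 + 0.4750·0.0000] = 0.0000; exercise value = 0.0000 ≤ continuation, so V_uu = 0.0000
Node ud (S = 67.2): continuation = 1/1.02·[0.5250·0.0000 + 0.4750·19.6800] = 9.1647; exercise value = 0.0000 ≤ continuation, so V_ud = 9.1647
Node dd (S = 28.8): continuation = 1/1.02·[0.5250·19.6800 + 0.4750·42.7200] = 30.0235; exercise value = 31.2000 > continuation, so V_dd = 31.2000 (exercise)
Node u (S = 112): continuation = 1/1.02·[0.5250·0.0000 + 0.4750·9.1647] = 4.2679; exercise value = 0.0000 ≤ continuation, so V_u = 4.2679
Node d (S = 48): continuation = 1/1.02·[0.5250·9.1647 + 0.4750·31.2000] = 19.2465; exercise value = 12.0000 ≤ continuation, so V_d = 19.2465
Node 0 (S = 80): continuation = 1/1.02·[0.5250·4.2679 + 0.4750·19.2465] = 11.1596; exercise value = 0.0000 ≤ continuation, so V_0 = 11.1596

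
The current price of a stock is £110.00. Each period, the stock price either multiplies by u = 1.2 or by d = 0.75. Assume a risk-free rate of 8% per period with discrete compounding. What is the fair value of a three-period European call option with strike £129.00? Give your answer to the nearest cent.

Risk-neutral probability p = (1 + 0.08 − 0.75)/(1.2 − 0.75) = 0.3300/0.4500 = 0.7333
Terminal stock prices: S_uuu = 190.1, S_uud = 118.8, S_udd = 74.25, S_ddd = 46.41
Terminal payoffs (S − K): max(61.08, 0) = 61.08, max(-10.2, 0) = 0, max(-54.75, 0) = 0, max(-82.59, 0) = 0
Node uu (S = 158.4): V_uu = 1/1.08·[0.7333·61.0800 + 0.2667·0.0000] = 41.4741
Node ud (S = 99): V_ud = 1/1.08·[0.7333·0.0000 + 0.2667·0.0000] = 0.0000
Node dd (S = 61.88): V_dd = 1/1.08·[0.7333·0.0000 + 0.2667·0.0000] = 0.0000
Node u (S = 132): V_u = 1/1.08·[0.7333·41.4741 + 0.2667·0.0000] = 28.1614
Node d (S = 82.5): V_d = 1/1.08·[0.7333·0.0000 + 0.2667·0.0000] = 0.0000
Node 0 (S = 110): V_0 = 1/1.08·[0.7333·28.1614 + 0.2667·0.0000] = 19.1219

£19.12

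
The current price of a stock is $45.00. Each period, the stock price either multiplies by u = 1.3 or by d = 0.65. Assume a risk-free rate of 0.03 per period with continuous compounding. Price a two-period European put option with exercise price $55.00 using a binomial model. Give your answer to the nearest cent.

Risk-neutral probability p = (e^0.03 − 0.65)/(1.3 − 0.65) = 0.3805/0.6500 = 0.5853
Terminal stock prices: S_uu = 76.05, S_ud = 38.02, S_dd = 19.01
Terminal payoffs (K − S): max(-21.05, 0) = 0, max(16.98, 0) = 16.98, max(35.99, 0) = 35.99
Node u (S = 58.5): V_u = e^(−0.03)·[0.5853·0.0000 + 0.4147·16.9750] = 6.8312
Node d (S = 29.25): V_d = e^(−0.03)·[0.5853·16.9750 + 0.4147·35.9875] = 24.1245
Node 0 (S = 45): V_0 = e^(−0.03)·[0.5853·6.8312 + 0.4147·24.1245] = 13.5887

$13.59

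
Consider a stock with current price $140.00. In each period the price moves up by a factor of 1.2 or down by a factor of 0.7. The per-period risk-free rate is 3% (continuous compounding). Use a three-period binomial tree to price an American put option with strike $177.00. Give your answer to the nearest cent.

$43.39

Risk-neutral probability p = (e^0.03 − 0.7)/(1.2 − 0.7) = 0.3305/0.5000 = 0.6609
Terminal stock prices: S_uuu = 241.9, S_uud = 141.1, S_udd = 82.32, S_ddd = 48.02
Terminal payoffs (K − S): max(-64.92, 0) = 0, max(35.88, 0) = 35.88, max(94.68, 0) = 94.68, max(129, 0) = 129
Node uu (S = 201.6): continuation = e^(−0.03)·[0.6609·0.0000 + 0.3391·35.8800] = 11.8070; exercise value = 0.0000 ≤ continuation, so V_uu = 11.8070
Node ud (S = 117.6): continuation = e^(−0.03)·[0.6609·35.8800 + 0.3391·94.6800] = 54.1689; exercise value = 59.4000 > continuation, so V_ud = 59.4000 (exercise)
Node dd (S = 68.6): continuation = e^(−0.03)·[0.6609·94.6800 + 0.3391·128.9800] = 103.1689; exercise value = 108.4000 > continuation, so V_dd = 108.4000 (exercise)
Node u (S = 168): continuation = e^(−0.03)·[0.6609·11.8070 + 0.3391·59.4000] = 27.1194; exercise value = 9.0000 ≤ continuation, so V_u = 27.1194
Node d (S = 98): continuation = e^(−0.03)·[0.6609·59.4000 + 0.3391·108.4000] = 73.7689; exercise value = 79.0000 > continuation, so V_d = 79.0000 (exercise)
Node 0 (S = 140): continuation = e^(−0.03)·[0.6609·27.1194 + 0.3391·79.0000] = 43.3902; exercise value = 37.0000 ≤ continuation, so V_0 = 43.3902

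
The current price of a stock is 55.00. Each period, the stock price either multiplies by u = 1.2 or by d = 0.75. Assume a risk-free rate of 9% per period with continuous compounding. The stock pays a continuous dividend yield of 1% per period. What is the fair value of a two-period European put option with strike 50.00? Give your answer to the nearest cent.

Per-period risk-free factor R = e^0.09 = 1.0942; dividend-adjusted growth = e^(0.09−0.01) = 1.0833.
Risk-neutral probability p = (1.0833 − 0.75)/(1.2 − 0.75) = 0.3333/0.4500 = 0.7406
Terminal stock prices: S_uu = 79.2, S_ud = 49.5, S_dd = 30.94
Terminal payoffs (K − S): max(-29.2, 0) = 0, max(0.5, 0) = 0.5, max(19.06, 0) = 19.06
Node u (S = 66): V_u = e^(−0.09)·[0.7406·0.0000 + 0.2594·0.5000] = 0.1185
Node d (S = 41.25): V_d = e^(−0.09)·[0.7406·0.5000 + 0.2594·19.0625] = 4.8570
Node 0 (S = 55): V_0 = e^(−0.09)·[0.7406·0.1185 + 0.2594·4.8570] = 1.2315

1.23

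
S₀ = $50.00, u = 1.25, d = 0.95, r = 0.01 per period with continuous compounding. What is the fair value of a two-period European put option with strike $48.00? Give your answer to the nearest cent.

$1.80

Risk-neutral probability p = (e^0.01 − 0.95)/(1.25 − 0.95) = 0.0601/0.3000 = 0.2002
Terminal stock prices: S_uu = 78.12, S_ud = 59.38, S_dd = 45.12
Terminal payoffs (K − S): max(-30.12, 0) = 0, max(-11.38, 0) = 0, max(2.875, 0) = 2.875
Node u (S = 62.5): V_u = e^(−0.01)·[0.2002·0.0000 + 0.7998·0.0000] = 0.0000
Node d (S = 47.5): V_d = e^(−0.01)·[0.2002·0.0000 + 0.7998·2.8750] = 2.2766
Node 0 (S = 50): V_0 = e^(−0.01)·[0.2002·0.0000 + 0.7998·2.2766] = 1.8028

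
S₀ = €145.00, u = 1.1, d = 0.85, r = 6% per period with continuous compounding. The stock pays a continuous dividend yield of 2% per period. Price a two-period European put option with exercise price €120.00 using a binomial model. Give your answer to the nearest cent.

Per-period risk-free factor R = e^0.06 = 1.0618; dividend-adjusted growth = e^(0.06−0.02) = 1.0408.
Risk-neutral probability p = (1.0408 − 0.85)/(1.1 − 0.85) = 0.1908/0.2500 = 0.7632
Terminal stock prices: S_uu = 175.5, S_ud = 135.6, S_dd = 104.8
Terminal payoffs (K − S): max(-55.45, 0) = 0, max(-15.57, 0) = 0, max(15.24, 0) = 15.24
Node u (S = 159.5): V_u = e^(−0.06)·[0.7632·0.0000 + 0.2368·0.0000] = 0.0000
Node d (S = 123.2): V_d = e^(−0.06)·[0.7632·0.0000 + 0.2368·15.2375] = 3.3975
Node 0 (S = 145): V_0 = e^(−0.06)·[0.7632·0.0000 + 0.2368·3.3975] = 0.7575

€0.76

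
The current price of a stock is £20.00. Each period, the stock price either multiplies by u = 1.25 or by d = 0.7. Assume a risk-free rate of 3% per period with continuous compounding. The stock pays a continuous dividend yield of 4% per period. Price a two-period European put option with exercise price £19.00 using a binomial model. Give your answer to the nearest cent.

£2.64

Per-period risk-free factor R = e^0.03 = 1.0305; dividend-adjusted growth = e^(0.03−0.04) = 0.9900.
Risk-neutral probability p = (0.9900 − 0.7)/(1.25 − 0.7) = 0.2900/0.5500 = 0.5274
Terminal stock prices: S_uu = 31.25, S_ud = 17.5, S_dd = 9.8
Terminal payoffs (K − S): max(-12.25, 0) = 0, max(1.5, 0) = 1.5, max(9.2, 0) = 9.2
Node u (S = 25): V_u = e^(−0.03)·[0.5274·0.0000 + 0.4726·1.5000] = 0.6880
Node d (S = 14): V_d = e^(−0.03)·[0.5274·1.5000 + 0.4726·9.2000] = 4.9874
Node 0 (S = 20): V_0 = e^(−0.03)·[0.5274·0.6880 + 0.4726·4.9874] = 2.6397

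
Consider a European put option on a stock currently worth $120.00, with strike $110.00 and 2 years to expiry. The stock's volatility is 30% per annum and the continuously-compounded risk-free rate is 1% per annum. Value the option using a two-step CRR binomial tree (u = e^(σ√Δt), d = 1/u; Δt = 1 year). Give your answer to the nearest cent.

$13.47

CRR parameters: u = e^(σ√Δt) = e^(0.3·√1) = 1.3499, d = 1/u = 0.7408
Per-period rate: rΔt = 0.01·1 = 0.01, so R = e^0.01 = 1.0101
Risk-neutral probability p = (e^0.01 − 0.7408)/(1.3499 − 0.7408) = 0.2692/0.6090 = 0.4421
Terminal stock prices: S_uu = 218.7, S_ud = 120, S_dd = 65.86
Terminal payoffs (K − S): max(-108.7, 0) = 0, max(-10, 0) = 0, max(44.14, 0) = 44.14
Node u (S = 162): V_u = e^(−0.01)·[0.4421·0.0000 + 0.5579·0.0000] = 0.0000
Node d (S = 88.9): V_d = e^(−0.01)·[0.4421·0.0000 + 0.5579·44.1426] = 24.3839
Node 0 (S = 120): V_0 = e^(−0.01)·[0.4421·0.0000 + 0.5579·24.3839] = 13.4694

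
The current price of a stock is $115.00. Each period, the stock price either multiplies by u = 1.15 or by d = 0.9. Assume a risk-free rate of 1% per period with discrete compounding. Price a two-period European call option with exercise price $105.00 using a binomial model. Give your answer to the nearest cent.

$15.71

Risk-neutral probability p = (1 + 0.01 − 0.9)/(1.15 − 0.9) = 0.1100/0.2500 = 0.4400
Terminal stock prices: S_uu = 152.1, S_ud = 119, S_dd = 93.15
Terminal payoffs (S − K): max(47.09, 0) = 47.09, max(14.03, 0) = 14.03, max(-11.85, 0) = 0
Node u (S = 132.2): V_u = 1/1.01·[0.4400·47.0875 + 0.5600·14.0250] = 28.2896
Node d (S = 103.5): V_d = 1/1.01·[0.4400·14.0250 + 0.5600·0.0000] = 6.1099
Node 0 (S = 115): V_0 = 1/1.01·[0.4400·28.2896 + 0.5600·6.1099] = 15.7119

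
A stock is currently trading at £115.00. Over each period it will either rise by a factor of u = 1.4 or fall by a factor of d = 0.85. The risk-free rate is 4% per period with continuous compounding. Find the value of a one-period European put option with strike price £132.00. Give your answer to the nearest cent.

Risk-neutral probability p = (e^0.04 − 0.85)/(1.4 − 0.85) = 0.1908/0.5500 = 0.3469
Terminal stock prices: S_u = 161, S_d = 97.75
Terminal payoffs (K − S): max(-29, 0) = 0, max(34.25, 0) = 34.25
Node 0 (S = 115): V_0 = e^(−0.04)·[0.3469·0.0000 + 0.6531·34.2500] = 21.4906

£21.49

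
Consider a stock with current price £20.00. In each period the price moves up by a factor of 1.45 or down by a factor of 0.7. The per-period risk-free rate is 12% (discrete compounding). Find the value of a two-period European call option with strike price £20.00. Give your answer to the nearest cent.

£5.63

Risk-neutral probability p = (1 + 0.12 − 0.7)/(1.45 − 0.7) = 0.4200/0.7500 = 0.5600
Terminal stock prices: S_uu = 42.05, S_ud = 20.3, S_dd = 9.8
Terminal payoffs (S − K): max(22.05, 0) = 22.05, max(0.3, 0) = 0.3, max(-10.2, 0) = 0
Node u (S = 29): V_u = 1/1.12·[0.5600·22.0500 + 0.4400·0.3000] = 11.1429
Node d (S = 14): V_d = 1/1.12·[0.5600·0.3000 + 0.4400·0.0000] = 0.1500
Node 0 (S = 20): V_0 = 1/1.12·[0.5600·11.1429 + 0.4400·0.1500] = 5.6304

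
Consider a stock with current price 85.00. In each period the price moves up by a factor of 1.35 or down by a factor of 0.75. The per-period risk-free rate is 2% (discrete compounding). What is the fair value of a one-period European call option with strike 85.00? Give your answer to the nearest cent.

Risk-neutral probability p = (1 + 0.02 − 0.75)/(1.35 − 0.75) = 0.2700/0.6000 = 0.4500
Terminal stock prices: S_u = 114.8, S_d = 63.75
Terminal payoffs (S − K): max(29.75, 0) = 29.75, max(-21.25, 0) = 0
Node 0 (S = 85): V_0 = 1/1.02·[0.4500·29.7500 + 0.5500·0.0000] = 13.1250

13.13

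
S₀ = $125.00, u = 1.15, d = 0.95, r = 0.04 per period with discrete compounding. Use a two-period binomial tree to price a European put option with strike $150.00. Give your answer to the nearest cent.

Risk-neutral probability p = (1 + 0.04 − 0.95)/(1.15 − 0.95) = 0.0900/0.2000 = 0.4500
Terminal stock prices: S_uu = 165.3, S_ud = 136.6, S_dd = 112.8
Terminal payoffs (K − S): max(-15.31, 0) = 0, max(13.44, 0) = 13.44, max(37.19, 0) = 37.19
Node u (S = 143.8): V_u = 1/1.04·[0.4500·0.0000 + 0.5500·13.4375] = 7.1064
Node d (S = 118.8): V_d = 1/1.04·[0.4500·13.4375 + 0.5500·37.1875] = 25.4808
Node 0 (S = 125): V_0 = 1/1.04·[0.4500·7.1064 + 0.5500·25.4808] = 16.5503

$16.55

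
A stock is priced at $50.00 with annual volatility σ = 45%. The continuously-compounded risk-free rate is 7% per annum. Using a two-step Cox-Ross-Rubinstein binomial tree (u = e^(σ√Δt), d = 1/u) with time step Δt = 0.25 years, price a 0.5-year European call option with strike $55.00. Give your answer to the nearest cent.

$5.27

CRR parameters: u = e^(σ√Δt) = e^(0.45·√0.25) = 1.2523, d = 1/u = 0.7985
Per-period rate: rΔt = 0.07·0.25 = 0.0175, so R = e^0.0175 = 1.0177
Risk-neutral probability p = (e^0.0175 − 0.7985)/(1.2523 − 0.7985) = 0.2191/0.4538 = 0.4829
Terminal stock prices: S_uu = 78.42, S_ud = 50, S_dd = 31.88
Terminal payoffs (S − K): max(23.42, 0) = 23.42, max(-5, 0) = 0, max(-23.12, 0) = 0
Node u (S = 62.62): V_u = e^(−0.0175)·[0.4829·23.4156 + 0.5171·0.0000] = 11.1110
Node d (S = 39.93): V_d = e^(−0.0175)·[0.4829·0.0000 + 0.5171·0.0000] = 0.0000
Node 0 (S = 50): V_0 = e^(−0.0175)·[0.4829·11.1110 + 0.5171·0.0000] = 5.2723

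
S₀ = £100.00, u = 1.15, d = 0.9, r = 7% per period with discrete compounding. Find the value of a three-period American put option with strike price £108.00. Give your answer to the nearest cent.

Risk-neutral probability p = (1 + 0.07 − 0.9)/(1.15 − 0.9) = 0.1700/0.2500 = 0.6800
Terminal stock prices: S_uuu = 152.1, S_uud = 119, S_udd = 93.15, S_ddd = 72.9
Terminal payoffs (K − S): max(-44.09, 0) = 0, max(-11.02, 0) = 0, max(14.85, 0) = 14.85, max(35.1, 0) = 35.1
Node uu (S = 132.2): continuation = 1/1.07·[0.6800·0.0000 + 0.3200·0.0000] = 0.0000; exercise value = 0.0000 ≤ continuation, so V_uu = 0.0000
Node ud (S = 103.5): continuation = 1/1.07·[0.6800·0.0000 + 0.3200·14.8500] = 4.4411; exercise value = 4.5000 > continuation, so V_ud = 4.5000 (exercise)
Node dd (S = 81): continuation = 1/1.07·[0.6800·14.8500 + 0.3200·35.1000] = 19.9346; exercise value = 27.0000 > continuation, so V_dd = 27.0000 (exercise)
Node u (S = 115): continuation = 1/1.07·[0.6800·0.0000 + 0.3200·4.5000] = 1.3458; exercise value = 0.0000 ≤ continuation, so V_u = 1.3458
Node d (S = 90): continuation = 1/1.07·[0.6800·4.5000 + 0.3200·27.0000] = 10.9346; exercise value = 18.0000 > continuation, so V_d = 18.0000 (exercise)
Node 0 (S = 100): continuation = 1/1.07·[0.6800·1.3458 + 0.3200·18.0000] = 6.2384; exercise value = 8.0000 > continuation, so V_0 = 8.0000 (exercise)

£8.00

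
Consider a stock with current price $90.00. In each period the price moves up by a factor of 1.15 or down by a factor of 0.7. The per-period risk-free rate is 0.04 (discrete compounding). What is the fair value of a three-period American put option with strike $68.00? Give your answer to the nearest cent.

$2.71

Risk-neutral probability p = (1 + 0.04 − 0.7)/(1.15 − 0.7) = 0.3400/0.4500 = 0.7556
Terminal stock prices: S_uuu = 136.9, S_uud = 83.32, S_udd = 50.71, S_ddd = 30.87
Terminal payoffs (K − S): max(-68.88, 0) = 0, max(-15.32, 0) = 0, max(17.29, 0) = 17.29, max(37.13, 0) = 37.13
Node uu (S = 119): continuation = 1/1.04·[0.7556·0.0000 + 0.2444·0.0000] = 0.0000; exercise value = 0.0000 ≤ continuation, so V_uu = 0.0000
Node ud (S = 72.45): continuation = 1/1.04·[0.7556·0.0000 + 0.2444·17.2850] = 4.0627; exercise value = 0.0000 ≤ continuation, so V_ud = 4.0627
Node dd (S = 44.1): continuation = 1/1.04·[0.7556·17.2850 + 0.2444·37.1300] = 21.2846; exercise value = 23.9000 > continuation, so V_dd = 23.9000 (exercise)
Node u (S = 103.5): continuation = 1/1.04·[0.7556·0.0000 + 0.2444·4.0627] = 0.9549; exercise value = 0.0000 ≤ continuation, so V_u = 0.9549
Node d (S = 63): continuation = 1/1.04·[0.7556·4.0627 + 0.2444·23.9000] = 8.5691; exercise value = 5.0000 ≤ continuation, so V_d = 8.5691
Node 0 (S = 90): continuation = 1/1.04·[0.7556·0.9549 + 0.2444·8.5691] = 2.7078; exercise value = 0.0000 ≤ continuation, so V_0 = 2.7078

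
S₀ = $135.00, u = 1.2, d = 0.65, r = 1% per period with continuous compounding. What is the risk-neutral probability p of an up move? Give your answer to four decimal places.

Risk-neutral probability p = (e^0.01 − 0.65)/(1.2 − 0.65) = 0.3601/0.5500 = 0.6546

p = 0.6546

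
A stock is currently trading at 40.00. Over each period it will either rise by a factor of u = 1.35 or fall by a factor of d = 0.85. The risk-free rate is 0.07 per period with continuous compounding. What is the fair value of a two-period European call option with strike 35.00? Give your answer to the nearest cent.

Risk-neutral probability p = (e^0.07 − 0.85)/(1.35 − 0.85) = 0.2225/0.5000 = 0.4450
Terminal stock prices: S_uu = 72.9, S_ud = 45.9, S_dd = 28.9
Terminal payoffs (S − K): max(37.9, 0) = 37.9, max(10.9, 0) = 10.9, max(-6.1, 0) = 0
Node u (S = 54): V_u = e^(−0.07)·[0.4450·37.9000 + 0.5550·10.9000] = 21.3662
Node d (S = 34): V_d = e^(−0.07)·[0.4450·10.9000 + 0.5550·0.0000] = 4.5227
Node 0 (S = 40): V_0 = e^(−0.07)·[0.4450·21.3662 + 0.5550·4.5227] = 11.2058

11.21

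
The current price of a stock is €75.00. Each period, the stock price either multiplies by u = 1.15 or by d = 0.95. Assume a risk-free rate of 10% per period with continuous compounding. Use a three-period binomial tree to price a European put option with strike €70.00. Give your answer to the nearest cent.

€0.05

Risk-neutral probability p = (e^0.1 − 0.95)/(1.15 − 0.95) = 0.1552/0.2000 = 0.7759
Terminal stock prices: S_uuu = 114.1, S_uud = 94.23, S_udd = 77.84, S_ddd = 64.3
Terminal payoffs (K − S): max(-44.07, 0) = 0, max(-24.23, 0) = 0, max(-7.841, 0) = 0, max(5.697, 0) = 5.697
Node uu (S = 99.19): V_uu = e^(−0.1)·[0.7759·0.0000 + 0.2241·0.0000] = 0.0000
Node ud (S = 81.94): V_ud = e^(−0.1)·[0.7759·0.0000 + 0.2241·0.0000] = 0.0000
Node dd (S = 67.69): V_dd = e^(−0.1)·[0.7759·0.0000 + 0.2241·5.6969] = 1.1554
Node u (S = 86.25): V_u = e^(−0.1)·[0.7759·0.0000 + 0.2241·0.0000] = 0.0000
Node d (S = 71.25): V_d = e^(−0.1)·[0.7759·0.0000 + 0.2241·1.1554] = 0.2343
Node 0 (S = 75): V_0 = e^(−0.1)·[0.7759·0.0000 + 0.2241·0.2343] = 0.0475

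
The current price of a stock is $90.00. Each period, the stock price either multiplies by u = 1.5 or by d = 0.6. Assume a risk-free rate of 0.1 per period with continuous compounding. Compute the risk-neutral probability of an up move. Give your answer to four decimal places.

p = 0.5613

Risk-neutral probability p = (e^0.1 − 0.6)/(1.5 − 0.6) = 0.5052/0.9000 = 0.5613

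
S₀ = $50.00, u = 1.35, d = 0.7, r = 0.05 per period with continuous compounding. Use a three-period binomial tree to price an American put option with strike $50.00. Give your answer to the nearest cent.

$8.22

Risk-neutral probability p = (e^0.05 − 0.7)/(1.35 − 0.7) = 0.3513/0.6500 = 0.5404
Terminal stock prices: S_uuu = 123, S_uud = 63.79, S_udd = 33.07, S_ddd = 17.15
Terminal payoffs (K − S): max(-73.02, 0) = 0, max(-13.79, 0) = 0, max(16.93, 0) = 16.93, max(32.85, 0) = 32.85
Node uu (S = 91.13): continuation = e^(−0.05)·[0.5404·0.0000 + 0.4596·0.0000] = 0.0000; exercise value = 0.0000 ≤ continuation, so V_uu = 0.0000
Node ud (S = 47.25): continuation = e^(−0.05)·[0.5404·0.0000 + 0.4596·16.9250] = 7.3991; exercise value = 2.7500 ≤ continuation, so V_ud = 7.3991
Node dd (S = 24.5): continuation = e^(−0.05)·[0.5404·16.9250 + 0.4596·32.8500] = 23.0615; exercise value = 25.5000 > continuation, so V_dd = 25.5000 (exercise)
Node u (S = 67.5): continuation = e^(−0.05)·[0.5404·0.0000 + 0.4596·7.3991] = 3.2346; exercise value = 0.0000 ≤ continuation, so V_u = 3.2346
Node d (S = 35): continuation = e^(−0.05)·[0.5404·7.3991 + 0.4596·25.5000] = 14.9514; exercise value = 15.0000 > continuation, so V_d = 15.0000 (exercise)
Node 0 (S = 50): continuation = e^(−0.05)·[0.5404·3.2346 + 0.4596·15.0000] = 8.2203; exercise value = 0.0000 ≤ continuation, so V_0 = 8.2203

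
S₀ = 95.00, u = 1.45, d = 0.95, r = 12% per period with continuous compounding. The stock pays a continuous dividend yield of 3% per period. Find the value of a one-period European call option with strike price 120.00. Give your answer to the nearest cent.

4.54

Per-period risk-free factor R = e^0.12 = 1.1275; dividend-adjusted growth = e^(0.12−0.03) = 1.0942.
Risk-neutral probability p = (1.0942 − 0.95)/(1.45 − 0.95) = 0.1442/0.5000 = 0.2883
Terminal stock prices: S_u = 137.8, S_d = 90.25
Terminal payoffs (S − K): max(17.75, 0) = 17.75, max(-29.75, 0) = 0
Node 0 (S = 95): V_0 = e^(−0.12)·[0.2883·17.7500 + 0.7117·0.0000] = 4.5394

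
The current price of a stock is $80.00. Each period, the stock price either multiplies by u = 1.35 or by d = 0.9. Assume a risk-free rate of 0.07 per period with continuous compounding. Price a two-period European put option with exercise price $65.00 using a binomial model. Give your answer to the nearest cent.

$0.07

Risk-neutral probability p = (e^0.07 − 0.9)/(1.35 − 0.9) = 0.1725/0.4500 = 0.3834
Terminal stock prices: S_uu = 145.8, S_ud = 97.2, S_dd = 64.8
Terminal payoffs (K − S): max(-80.8, 0) = 0, max(-32.2, 0) = 0, max(0.2, 0) = 0.2
Node u (S = 108): V_u = e^(−0.07)·[0.3834·0.0000 + 0.6166·0.0000] = 0.0000
Node d (S = 72): V_d = e^(−0.07)·[0.3834·0.0000 + 0.6166·0.2000] = 0.1150
Node 0 (S = 80): V_0 = e^(−0.07)·[0.3834·0.0000 + 0.6166·0.1150] = 0.0661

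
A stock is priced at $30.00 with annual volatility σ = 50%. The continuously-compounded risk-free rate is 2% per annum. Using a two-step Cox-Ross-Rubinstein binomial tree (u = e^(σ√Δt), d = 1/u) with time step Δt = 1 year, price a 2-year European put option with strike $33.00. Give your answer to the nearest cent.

CRR parameters: u = e^(σ√Δt) = e^(0.5·√1) = 1.6487, d = 1/u = 0.6065
Per-period rate: rΔt = 0.02·1 = 0.02, so R = e^0.02 = 1.0202
Risk-neutral probability p = (e^0.02 − 0.6065)/(1.6487 − 0.6065) = 0.4137/1.0422 = 0.3969
Terminal stock prices: S_uu = 81.55, S_ud = 30, S_dd = 11.04
Terminal payoffs (K − S): max(-48.55, 0) = 0, max(3, 0) = 3, max(21.96, 0) = 21.96
Node u (S = 49.46): V_u = e^(−0.02)·[0.3969·0.0000 + 0.6031·3.0000] = 1.7734
Node d (S = 18.2): V_d = e^(−0.02)·[0.3969·3.0000 + 0.6031·21.9636] = 14.1506
Node 0 (S = 30): V_0 = e^(−0.02)·[0.3969·1.7734 + 0.6031·14.1506] = 9.0549

$9.05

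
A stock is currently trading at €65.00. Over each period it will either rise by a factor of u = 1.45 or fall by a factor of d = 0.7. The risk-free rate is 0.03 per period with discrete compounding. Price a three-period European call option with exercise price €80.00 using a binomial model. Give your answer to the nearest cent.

Risk-neutral probability p = (1 + 0.03 − 0.7)/(1.45 − 0.7) = 0.3300/0.7500 = 0.4400
Terminal stock prices: S_uuu = 198.2, S_uud = 95.66, S_udd = 46.18, S_ddd = 22.29
Terminal payoffs (S − K): max(118.2, 0) = 118.2, max(15.66, 0) = 15.66, max(-33.82, 0) = 0, max(-57.71, 0) = 0
Node uu (S = 136.7): V_uu = 1/1.03·[0.4400·118.1606 + 0.5600·15.6637] = 58.9926
Node ud (S = 65.97): V_ud = 1/1.03·[0.4400·15.6637 + 0.5600·0.0000] = 6.6913
Node dd (S = 31.85): V_dd = 1/1.03·[0.4400·0.0000 + 0.5600·0.0000] = 0.0000
Node u (S = 94.25): V_u = 1/1.03·[0.4400·58.9926 + 0.5600·6.6913] = 28.8387
Node d (S = 45.5): V_d = 1/1.03·[0.4400·6.6913 + 0.5600·0.0000] = 2.8584
Node 0 (S = 65): V_0 = 1/1.03·[0.4400·28.8387 + 0.5600·2.8584] = 13.8735

€13.87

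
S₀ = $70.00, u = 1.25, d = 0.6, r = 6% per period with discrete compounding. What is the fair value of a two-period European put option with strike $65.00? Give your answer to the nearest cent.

$7.63

Risk-neutral probability p = (1 + 0.06 − 0.6)/(1.25 − 0.6) = 0.4600/0.6500 = 0.7077
Terminal stock prices: S_uu = 109.4, S_ud = 52.5, S_dd = 25.2
Terminal payoffs (K − S): max(-44.38, 0) = 0, max(12.5, 0) = 12.5, max(39.8, 0) = 39.8
Node u (S = 87.5): V_u = 1/1.06·[0.7077·0.0000 + 0.2923·12.5000] = 3.4470
Node d (S = 42): V_d = 1/1.06·[0.7077·12.5000 + 0.2923·39.8000] = 19.3208
Node 0 (S = 70): V_0 = 1/1.06·[0.7077·3.4470 + 0.2923·19.3208] = 7.6293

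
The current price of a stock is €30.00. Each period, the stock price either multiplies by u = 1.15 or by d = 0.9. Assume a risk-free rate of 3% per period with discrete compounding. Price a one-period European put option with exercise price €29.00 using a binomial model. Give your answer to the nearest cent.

€0.93

Risk-neutral probability p = (1 + 0.03 − 0.9)/(1.15 − 0.9) = 0.1300/0.2500 = 0.5200
Terminal stock prices: S_u = 34.5, S_d = 27
Terminal payoffs (K − S): max(-5.5, 0) = 0, max(2, 0) = 2
Node 0 (S = 30): V_0 = 1/1.03·[0.5200·0.0000 + 0.4800·2.0000] = 0.9320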